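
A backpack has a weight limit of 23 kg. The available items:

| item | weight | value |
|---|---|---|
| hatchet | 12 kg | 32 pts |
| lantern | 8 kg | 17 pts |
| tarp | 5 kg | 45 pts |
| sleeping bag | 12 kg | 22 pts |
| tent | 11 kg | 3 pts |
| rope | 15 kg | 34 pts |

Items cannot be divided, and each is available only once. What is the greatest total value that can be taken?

Check high-value combinations within 23 kg:
- tarp+rope: weight 5+15=20, value 45+34=79
- hatchet+tarp: weight 12+5=17, value 32+45=77
- tarp+sleeping bag: weight 5+12=17, value 45+22=67
- lantern+tarp: weight 8+5=13, value 17+45=62
Best: 79 pts.

79 pts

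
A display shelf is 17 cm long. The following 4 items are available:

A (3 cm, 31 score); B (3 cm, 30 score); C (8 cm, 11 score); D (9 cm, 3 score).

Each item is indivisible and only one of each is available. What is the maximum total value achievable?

72 score

Check high-value combinations within 17 cm:
- A+B+C: length 3+3+8=14, value 31+30+11=72
- A+B+D: length 3+3+9=15, value 31+30+3=64
- A+B: length 3+3=6, value 31+30=61
- A+C: length 3+8=11, value 31+11=42
- B+C: length 3+8=11, value 30+11=41
Best: 72 score.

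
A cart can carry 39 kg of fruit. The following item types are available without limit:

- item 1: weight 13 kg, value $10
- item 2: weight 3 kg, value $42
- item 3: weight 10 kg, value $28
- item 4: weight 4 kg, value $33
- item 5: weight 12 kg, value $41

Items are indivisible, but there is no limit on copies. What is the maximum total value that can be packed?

Best value-per-unit is item 2 at 42/3, and filling with it alone uses weight 13×3=39. No mix of the others beats 13×42 = 546.

$546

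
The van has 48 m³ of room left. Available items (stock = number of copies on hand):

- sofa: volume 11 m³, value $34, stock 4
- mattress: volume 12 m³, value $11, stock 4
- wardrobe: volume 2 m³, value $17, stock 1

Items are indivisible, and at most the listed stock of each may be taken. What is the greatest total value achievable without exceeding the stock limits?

Best selections within volume 48 and stock limits:
- 4×sofa + 1×wardrobe: volume 46, value 153
- 4×sofa: volume 44, value 136
Best: $153.

$153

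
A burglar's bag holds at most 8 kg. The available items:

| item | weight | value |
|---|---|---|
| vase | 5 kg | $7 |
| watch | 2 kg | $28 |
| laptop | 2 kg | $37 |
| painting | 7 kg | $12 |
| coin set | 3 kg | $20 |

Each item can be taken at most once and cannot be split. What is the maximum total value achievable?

$85

This is a 0/1 knapsack; check combinations near the capacity.
- watch+laptop+coin set: weight 2+2+3=7, value 28+37+20=85
- watch+laptop: weight 2+2=4, value 28+37=65
- laptop+coin set: weight 2+3=5, value 37+20=57
- watch+coin set: weight 2+3=5, value 28+20=48
- vase+laptop: weight 5+2=7, value 7+37=44
Best: $85.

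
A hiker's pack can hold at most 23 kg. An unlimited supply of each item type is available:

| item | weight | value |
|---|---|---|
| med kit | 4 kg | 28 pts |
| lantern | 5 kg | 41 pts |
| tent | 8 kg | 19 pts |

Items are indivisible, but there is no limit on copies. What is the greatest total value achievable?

Best value-per-unit is lantern at 41/5; filling with it alone gives 4×41 = 164.
Optimal mix: 2×med kit + 3×lantern → weight 23, value 179.

179 pts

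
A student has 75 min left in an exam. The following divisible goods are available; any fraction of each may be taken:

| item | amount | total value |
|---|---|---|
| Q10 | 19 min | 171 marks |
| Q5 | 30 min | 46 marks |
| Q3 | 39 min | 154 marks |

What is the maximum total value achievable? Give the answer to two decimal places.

Take in order of value per unit:
- Q10 (171/19 per unit): all 19 → value 171, running total 171.00
- Q3 (154/39 per unit): all 39 → value 154, running total 325.00
- Q5 (46/30 per unit): 17 of 30 → value 17×46/30 = 26.0667, running total 351.07
Total 351.07.

351.07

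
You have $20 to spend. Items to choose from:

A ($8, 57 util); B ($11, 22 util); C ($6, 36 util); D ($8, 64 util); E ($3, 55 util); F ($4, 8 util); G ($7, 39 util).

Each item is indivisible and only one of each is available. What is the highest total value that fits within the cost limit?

176 util

Check high-value combinations within $20:
- A+D+E: cost 8+8+3=19, value 57+64+55=176
- D+E+G: cost 8+3+7=18, value 64+55+39=158
- C+D+E: cost 6+8+3=17, value 36+64+55=155
Best: 176 util.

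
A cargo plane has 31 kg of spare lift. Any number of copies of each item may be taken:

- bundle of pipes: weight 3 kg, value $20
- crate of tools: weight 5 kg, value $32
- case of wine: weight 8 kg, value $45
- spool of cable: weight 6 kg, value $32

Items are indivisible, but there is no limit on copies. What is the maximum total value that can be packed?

$204

Best value-per-unit is bundle of pipes at 20/3; filling with it alone gives 10×20 = 200.
Optimal mix: 7×bundle of pipes + 2×crate of tools → weight 31, value 204.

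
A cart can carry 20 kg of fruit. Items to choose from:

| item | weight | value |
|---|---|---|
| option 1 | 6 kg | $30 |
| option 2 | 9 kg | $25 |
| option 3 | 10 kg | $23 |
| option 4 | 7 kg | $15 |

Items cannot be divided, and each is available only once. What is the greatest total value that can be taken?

This is a 0/1 knapsack; check combinations near the capacity.
- option 1+option 2: weight 6+9=15, value 30+25=55
- option 1+option 3: weight 6+10=16, value 30+23=53
- option 2+option 3: weight 9+10=19, value 25+23=48
Best: $55.

$55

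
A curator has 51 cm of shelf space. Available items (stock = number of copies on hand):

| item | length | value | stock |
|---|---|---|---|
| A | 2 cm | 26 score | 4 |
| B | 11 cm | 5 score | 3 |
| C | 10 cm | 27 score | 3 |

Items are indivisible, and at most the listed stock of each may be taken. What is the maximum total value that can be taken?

Top feasible selections:
- 4×A + 1×B + 3×C: length 49, value 190
- 4×A + 3×C: length 38, value 185
Best: 190 score.

190 score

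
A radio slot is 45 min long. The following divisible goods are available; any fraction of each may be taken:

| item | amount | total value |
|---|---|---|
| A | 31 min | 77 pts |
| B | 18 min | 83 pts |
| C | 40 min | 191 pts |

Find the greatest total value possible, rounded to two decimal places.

214.06

Take in order of value per unit:
- C (191/40 per unit): all 40 → value 191, running total 191.00
- B (83/18 per unit): 5 of 18 → value 5×83/18 = 23.0556, running total 214.06
Total 214.06.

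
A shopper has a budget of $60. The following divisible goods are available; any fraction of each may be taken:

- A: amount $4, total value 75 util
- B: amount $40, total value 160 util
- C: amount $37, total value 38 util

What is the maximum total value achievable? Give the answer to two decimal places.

Take in order of value per unit:
- A (75/4 per unit): all 4 → value 75, running total 75.00
- B (160/40 per unit): all 40 → value 160, running total 235.00
- C (38/37 per unit): 16 of 37 → value 16×38/37 = 16.4324, running total 251.43
Total 251.43.

251.43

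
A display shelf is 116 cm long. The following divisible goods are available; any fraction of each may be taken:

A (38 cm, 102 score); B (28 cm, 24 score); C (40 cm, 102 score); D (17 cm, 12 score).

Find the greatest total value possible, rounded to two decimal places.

Take in order of value per unit:
- A (102/38 per unit): all 38 → value 102, running total 102.00
- C (102/40 per unit): all 40 → value 102, running total 204.00
- B (24/28 per unit): all 28 → value 24, running total 228.00
- D (12/17 per unit): 10 of 17 → value 10×12/17 = 7.0588, running total 235.06
Total 235.06.

235.06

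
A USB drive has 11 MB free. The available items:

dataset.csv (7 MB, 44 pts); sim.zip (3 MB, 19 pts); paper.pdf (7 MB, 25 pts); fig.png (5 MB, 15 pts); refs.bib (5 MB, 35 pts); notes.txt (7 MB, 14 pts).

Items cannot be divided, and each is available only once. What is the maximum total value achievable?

63 pts

This is a 0/1 knapsack; check combinations near the capacity.
- dataset.csv+sim.zip: size 7+3=10, value 44+19=63
- sim.zip+refs.bib: size 3+5=8, value 19+35=54
- fig.png+refs.bib: size 5+5=10, value 15+35=50
- dataset.csv: size 7, value 44
- sim.zip+paper.pdf: size 3+7=10, value 19+25=44
Best: 63 pts.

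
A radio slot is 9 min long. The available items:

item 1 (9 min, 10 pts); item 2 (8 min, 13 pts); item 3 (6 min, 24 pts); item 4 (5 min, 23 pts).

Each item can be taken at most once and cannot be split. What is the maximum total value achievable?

Check high-value combinations within 9 min:
- item 3: duration 6, value 24
- item 4: duration 5, value 23
- item 2: duration 8, value 13
- item 1: duration 9, value 10
Best: 24 pts.

24 pts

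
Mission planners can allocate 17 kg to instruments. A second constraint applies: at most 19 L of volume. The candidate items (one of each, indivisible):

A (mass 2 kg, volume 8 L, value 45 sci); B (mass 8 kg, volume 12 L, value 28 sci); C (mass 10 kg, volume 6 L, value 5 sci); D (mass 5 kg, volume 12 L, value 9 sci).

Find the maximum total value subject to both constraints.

50 sci

Feasible sets respecting both limits:
- A+C: mass 12, volume 14, value 50
- A: mass 2, volume 8, value 45
- B: mass 8, volume 12, value 28
- C+D: mass 15, volume 18, value 14
Best: 50 sci.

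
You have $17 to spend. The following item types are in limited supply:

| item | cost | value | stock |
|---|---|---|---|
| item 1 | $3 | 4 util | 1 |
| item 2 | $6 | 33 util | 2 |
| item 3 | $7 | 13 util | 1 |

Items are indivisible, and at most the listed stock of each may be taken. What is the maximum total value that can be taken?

Best selections within cost 17 and stock limits:
- 1×item 1 + 2×item 2: cost 15, value 70
- 2×item 2: cost 12, value 66
- 1×item 1 + 1×item 2 + 1×item 3: cost 16, value 50
Best: 70 util.

70 util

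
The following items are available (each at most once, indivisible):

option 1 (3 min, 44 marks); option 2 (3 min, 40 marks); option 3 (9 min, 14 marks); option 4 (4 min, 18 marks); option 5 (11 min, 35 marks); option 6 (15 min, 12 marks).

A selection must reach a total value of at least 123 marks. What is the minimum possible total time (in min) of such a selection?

Subsets with value ≥ 123, sorted by total time:
- option 1+option 2+option 4+option 5: time 21, value 137
- option 1+option 2+option 3+option 5: time 26, value 133
- option 1+option 2+option 3+option 4+option 5: time 30, value 151
Minimum time: 21 min.

21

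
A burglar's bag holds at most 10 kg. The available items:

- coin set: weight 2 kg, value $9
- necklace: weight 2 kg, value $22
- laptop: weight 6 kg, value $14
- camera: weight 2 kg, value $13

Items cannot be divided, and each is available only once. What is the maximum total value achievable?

$49

This is a 0/1 knapsack; check combinations near the capacity.
- necklace+laptop+camera: weight 2+6+2=10, value 22+14+13=49
- coin set+necklace+laptop: weight 2+2+6=10, value 9+22+14=45
- coin set+necklace+camera: weight 2+2+2=6, value 9+22+13=44
Best: $49.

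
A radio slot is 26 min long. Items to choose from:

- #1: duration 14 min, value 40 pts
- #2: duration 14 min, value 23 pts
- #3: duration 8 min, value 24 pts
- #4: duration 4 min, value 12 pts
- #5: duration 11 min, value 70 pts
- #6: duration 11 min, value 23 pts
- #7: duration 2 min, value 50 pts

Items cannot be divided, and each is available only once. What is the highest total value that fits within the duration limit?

156 pts

Check high-value combinations within 26 min:
- #3+#4+#5+#7: duration 8+4+11+2=25, value 24+12+70+50=156
- #3+#5+#7: duration 8+11+2=21, value 24+70+50=144
- #5+#6+#7: duration 11+11+2=24, value 70+23+50=143
- #4+#5+#7: duration 4+11+2=17, value 12+70+50=132
Best: 156 pts.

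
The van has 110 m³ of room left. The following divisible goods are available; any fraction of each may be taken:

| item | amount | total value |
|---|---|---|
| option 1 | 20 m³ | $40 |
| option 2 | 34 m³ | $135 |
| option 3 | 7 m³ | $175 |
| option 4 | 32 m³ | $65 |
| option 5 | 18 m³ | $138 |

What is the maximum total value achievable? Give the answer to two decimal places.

Take in order of value per unit:
- option 3 (175/7 per unit): all 7 → value 175, running total 175.00
- option 5 (138/18 per unit): all 18 → value 138, running total 313.00
- option 2 (135/34 per unit): all 34 → value 135, running total 448.00
- option 4 (65/32 per unit): all 32 → value 65, running total 513.00
- option 1 (40/20 per unit): 19 of 20 → value 19×40/20 = 38.0000, running total 551.00
Total 551.00.

551.00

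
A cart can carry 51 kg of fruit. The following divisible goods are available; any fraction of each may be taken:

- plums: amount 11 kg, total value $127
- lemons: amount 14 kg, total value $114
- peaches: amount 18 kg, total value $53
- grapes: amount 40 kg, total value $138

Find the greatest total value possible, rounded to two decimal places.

330.70

Take in order of value per unit:
- plums (127/11 per unit): all 11 → value 127, running total 127.00
- lemons (114/14 per unit): all 14 → value 114, running total 241.00
- grapes (138/40 per unit): 26 of 40 → value 26×138/40 = 89.7000, running total 330.70
Total 330.70.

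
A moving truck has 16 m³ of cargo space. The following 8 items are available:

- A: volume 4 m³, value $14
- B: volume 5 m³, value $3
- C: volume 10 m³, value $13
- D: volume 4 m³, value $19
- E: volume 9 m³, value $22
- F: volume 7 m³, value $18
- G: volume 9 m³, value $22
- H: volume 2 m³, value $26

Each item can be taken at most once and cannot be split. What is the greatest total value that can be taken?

This is a 0/1 knapsack; check combinations near the capacity.
- D+E+H: volume 4+9+2=15, value 19+22+26=67
- D+G+H: volume 4+9+2=15, value 19+22+26=67
- D+F+H: volume 4+7+2=13, value 19+18+26=63
Best: $67.

$67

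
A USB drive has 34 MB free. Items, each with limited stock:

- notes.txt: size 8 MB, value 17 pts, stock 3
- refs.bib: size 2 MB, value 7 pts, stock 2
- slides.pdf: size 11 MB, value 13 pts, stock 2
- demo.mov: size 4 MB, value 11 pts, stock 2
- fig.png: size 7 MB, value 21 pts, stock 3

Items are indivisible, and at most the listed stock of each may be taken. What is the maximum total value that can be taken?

Best selections within size 34 and stock limits:
- 2×refs.bib + 2×demo.mov + 3×fig.png: size 33, value 99
- 1×notes.txt + 2×refs.bib + 2×demo.mov + 2×fig.png: size 34, value 95
- 1×notes.txt + 2×refs.bib + 3×fig.png: size 33, value 94
Best: 99 pts.

99 pts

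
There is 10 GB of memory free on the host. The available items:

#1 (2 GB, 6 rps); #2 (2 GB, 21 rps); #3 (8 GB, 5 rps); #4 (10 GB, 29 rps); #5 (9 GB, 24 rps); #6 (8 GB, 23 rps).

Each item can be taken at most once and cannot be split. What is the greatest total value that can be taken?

Check high-value combinations within 10 GB:
- #2+#6: memory 2+8=10, value 21+23=44
- #4: memory 10, value 29
- #1+#6: memory 2+8=10, value 6+23=29
- #1+#2: memory 2+2=4, value 6+21=27
- #2+#3: memory 2+8=10, value 21+5=26
Best: 44 rps.

44 rps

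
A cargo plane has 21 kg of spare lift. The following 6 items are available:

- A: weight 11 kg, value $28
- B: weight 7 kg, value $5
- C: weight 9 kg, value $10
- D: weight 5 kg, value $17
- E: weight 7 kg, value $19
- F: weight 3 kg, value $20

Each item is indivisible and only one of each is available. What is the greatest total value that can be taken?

$67

Check high-value combinations within 21 kg:
- A+E+F: weight 11+7+3=21, value 28+19+20=67
- A+D+F: weight 11+5+3=19, value 28+17+20=65
- D+E+F: weight 5+7+3=15, value 17+19+20=56
- A+B+F: weight 11+7+3=21, value 28+5+20=53
- C+E+F: weight 9+7+3=19, value 10+19+20=49
Best: $67.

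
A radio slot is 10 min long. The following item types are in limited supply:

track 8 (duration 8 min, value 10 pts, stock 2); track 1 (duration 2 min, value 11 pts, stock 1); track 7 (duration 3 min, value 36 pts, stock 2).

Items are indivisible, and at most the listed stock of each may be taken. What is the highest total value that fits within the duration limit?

Top feasible selections:
- 1×track 1 + 2×track 7: duration 8, value 83
- 2×track 7: duration 6, value 72
- 1×track 1 + 1×track 7: duration 5, value 47
Best: 83 pts.

83 pts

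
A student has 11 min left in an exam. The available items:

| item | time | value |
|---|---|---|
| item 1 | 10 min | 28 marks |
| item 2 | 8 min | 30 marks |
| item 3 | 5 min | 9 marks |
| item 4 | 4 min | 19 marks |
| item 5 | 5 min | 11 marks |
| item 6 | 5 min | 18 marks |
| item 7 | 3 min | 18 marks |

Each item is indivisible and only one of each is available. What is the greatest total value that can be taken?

Check high-value combinations within 11 min:
- item 2+item 7: time 8+3=11, value 30+18=48
- item 4+item 7: time 4+3=7, value 19+18=37
- item 4+item 6: time 4+5=9, value 19+18=37
- item 6+item 7: time 5+3=8, value 18+18=36
- item 2: time 8, value 30
Best: 48 marks.

48 marks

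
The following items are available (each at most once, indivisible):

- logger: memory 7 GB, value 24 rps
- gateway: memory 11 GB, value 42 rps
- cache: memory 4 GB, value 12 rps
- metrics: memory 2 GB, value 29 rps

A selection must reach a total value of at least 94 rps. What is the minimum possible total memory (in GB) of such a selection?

20

Subsets with value ≥ 94, sorted by total memory:
- logger+gateway+metrics: memory 20, value 95
- logger+gateway+cache+metrics: memory 24, value 107
Minimum memory: 20 GB.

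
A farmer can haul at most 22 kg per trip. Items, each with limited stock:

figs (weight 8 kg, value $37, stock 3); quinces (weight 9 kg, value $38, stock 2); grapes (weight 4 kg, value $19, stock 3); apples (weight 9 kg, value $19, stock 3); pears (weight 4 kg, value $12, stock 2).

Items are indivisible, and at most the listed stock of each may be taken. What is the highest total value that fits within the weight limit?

$95

Top feasible selections:
- 1×quinces + 3×grapes: weight 21, value 95
- 2×quinces + 1×grapes: weight 22, value 95
- 1×figs + 3×grapes: weight 20, value 94
Best: $95.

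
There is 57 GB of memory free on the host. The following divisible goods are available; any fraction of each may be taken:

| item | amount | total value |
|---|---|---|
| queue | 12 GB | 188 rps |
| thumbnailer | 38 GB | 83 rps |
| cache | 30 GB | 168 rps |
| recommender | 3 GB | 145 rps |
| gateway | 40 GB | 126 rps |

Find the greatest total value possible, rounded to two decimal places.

Take in order of value per unit:
- recommender (145/3 per unit): all 3 → value 145, running total 145.00
- queue (188/12 per unit): all 12 → value 188, running total 333.00
- cache (168/30 per unit): all 30 → value 168, running total 501.00
- gateway (126/40 per unit): 12 of 40 → value 12×126/40 = 37.8000, running total 538.80
Total 538.80.

538.80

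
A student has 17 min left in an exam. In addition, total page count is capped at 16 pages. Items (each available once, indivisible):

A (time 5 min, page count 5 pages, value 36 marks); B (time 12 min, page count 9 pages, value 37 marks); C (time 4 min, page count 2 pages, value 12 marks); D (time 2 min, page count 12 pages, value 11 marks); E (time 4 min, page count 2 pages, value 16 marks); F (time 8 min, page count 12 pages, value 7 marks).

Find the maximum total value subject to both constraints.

Feasible sets respecting both limits:
- A+B: time 17, page count 14, value 73
- A+C+E: time 13, page count 9, value 64
- B+E: time 16, page count 11, value 53
- A+E: time 9, page count 7, value 52
Best: 73 marks.

73 marks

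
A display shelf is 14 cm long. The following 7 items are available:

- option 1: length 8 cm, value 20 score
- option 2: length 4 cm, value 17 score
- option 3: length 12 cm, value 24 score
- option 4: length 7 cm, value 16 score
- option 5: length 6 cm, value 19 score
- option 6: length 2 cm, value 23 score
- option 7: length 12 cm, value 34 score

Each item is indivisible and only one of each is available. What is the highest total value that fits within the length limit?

60 score

Check high-value combinations within 14 cm:
- option 1+option 2+option 6: length 8+4+2=14, value 20+17+23=60
- option 2+option 5+option 6: length 4+6+2=12, value 17+19+23=59
- option 6+option 7: length 2+12=14, value 23+34=57
Best: 60 score.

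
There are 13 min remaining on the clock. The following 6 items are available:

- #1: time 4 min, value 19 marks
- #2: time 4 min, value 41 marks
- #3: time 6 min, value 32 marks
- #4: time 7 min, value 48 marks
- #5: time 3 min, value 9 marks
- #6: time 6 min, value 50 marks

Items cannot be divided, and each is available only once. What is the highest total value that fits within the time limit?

This is a 0/1 knapsack; check combinations near the capacity.
- #2+#5+#6: time 4+3+6=13, value 41+9+50=100
- #4+#6: time 7+6=13, value 48+50=98
- #2+#6: time 4+6=10, value 41+50=91
- #2+#4: time 4+7=11, value 41+48=89
- #3+#6: time 6+6=12, value 32+50=82
Best: 100 marks.

100 marks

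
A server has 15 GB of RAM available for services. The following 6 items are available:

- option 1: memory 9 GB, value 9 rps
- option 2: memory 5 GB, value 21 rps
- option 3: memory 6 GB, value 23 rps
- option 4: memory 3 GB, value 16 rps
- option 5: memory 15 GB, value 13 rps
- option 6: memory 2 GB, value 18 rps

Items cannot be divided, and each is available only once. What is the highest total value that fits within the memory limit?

This is a 0/1 knapsack; check combinations near the capacity.
- option 2+option 3+option 6: memory 5+6+2=13, value 21+23+18=62
- option 2+option 3+option 4: memory 5+6+3=14, value 21+23+16=60
- option 3+option 4+option 6: memory 6+3+2=11, value 23+16+18=57
- option 2+option 4+option 6: memory 5+3+2=10, value 21+16+18=55
Best: 62 rps.

62 rps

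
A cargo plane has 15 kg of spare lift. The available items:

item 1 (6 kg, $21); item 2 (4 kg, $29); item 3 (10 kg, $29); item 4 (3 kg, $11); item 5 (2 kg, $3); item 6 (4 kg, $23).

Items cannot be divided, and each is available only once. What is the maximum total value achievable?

$73

Check high-value combinations within 15 kg:
- item 1+item 2+item 6: weight 6+4+4=14, value 21+29+23=73
- item 2+item 4+item 5+item 6: weight 4+3+2+4=13, value 29+11+3+23=66
- item 1+item 2+item 4+item 5: weight 6+4+3+2=15, value 21+29+11+3=64
- item 2+item 4+item 6: weight 4+3+4=11, value 29+11+23=63
Best: $73.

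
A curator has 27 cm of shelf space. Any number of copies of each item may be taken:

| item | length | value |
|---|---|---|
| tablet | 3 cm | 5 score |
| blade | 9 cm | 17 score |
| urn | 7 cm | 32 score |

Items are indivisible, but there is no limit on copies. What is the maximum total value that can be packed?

106 score

Best value-per-unit is urn at 32/7; filling with it alone gives 3×32 = 96.
Optimal mix: 2×tablet + 3×urn → length 27, value 106.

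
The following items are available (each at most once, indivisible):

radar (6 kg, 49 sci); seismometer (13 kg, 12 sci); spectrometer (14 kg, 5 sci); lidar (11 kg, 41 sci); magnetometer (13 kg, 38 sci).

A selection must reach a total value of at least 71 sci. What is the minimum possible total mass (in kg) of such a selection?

17

Subsets with value ≥ 71, sorted by total mass:
- radar+lidar: mass 17, value 90
- radar+magnetometer: mass 19, value 87
- lidar+magnetometer: mass 24, value 79
Minimum mass: 17 kg.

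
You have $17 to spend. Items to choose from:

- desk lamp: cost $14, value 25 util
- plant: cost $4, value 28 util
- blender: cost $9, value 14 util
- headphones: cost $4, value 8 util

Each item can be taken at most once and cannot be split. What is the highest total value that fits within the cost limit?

50 util

This is a 0/1 knapsack; check combinations near the capacity.
- plant+blender+headphones: cost 4+9+4=17, value 28+14+8=50
- plant+blender: cost 4+9=13, value 28+14=42
- plant+headphones: cost 4+4=8, value 28+8=36
- plant: cost 4, value 28
- desk lamp: cost 14, value 25
Best: 50 util.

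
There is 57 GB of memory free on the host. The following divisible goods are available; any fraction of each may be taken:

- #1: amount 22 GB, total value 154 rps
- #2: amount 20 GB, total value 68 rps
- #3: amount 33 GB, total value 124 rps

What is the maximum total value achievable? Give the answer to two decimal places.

284.80

Take in order of value per unit:
- #1 (154/22 per unit): all 22 → value 154, running total 154.00
- #3 (124/33 per unit): all 33 → value 124, running total 278.00
- #2 (68/20 per unit): 2 of 20 → value 2×68/20 = 6.8000, running total 284.80
Total 284.80.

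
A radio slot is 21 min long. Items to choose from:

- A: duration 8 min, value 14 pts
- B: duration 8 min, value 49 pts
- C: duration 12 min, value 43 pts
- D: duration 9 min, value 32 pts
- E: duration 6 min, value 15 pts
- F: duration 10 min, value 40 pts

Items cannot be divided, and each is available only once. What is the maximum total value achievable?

92 pts

Check high-value combinations within 21 min:
- B+C: duration 8+12=20, value 49+43=92
- B+F: duration 8+10=18, value 49+40=89
- B+D: duration 8+9=17, value 49+32=81
Best: 92 pts.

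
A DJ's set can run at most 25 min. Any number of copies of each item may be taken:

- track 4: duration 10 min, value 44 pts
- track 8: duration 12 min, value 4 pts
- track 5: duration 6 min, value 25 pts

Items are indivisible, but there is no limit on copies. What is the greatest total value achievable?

100 pts

Best value-per-unit is track 4 at 44/10; filling with it alone gives 2×44 = 88.
Optimal mix: 4×track 5 → duration 24, value 100.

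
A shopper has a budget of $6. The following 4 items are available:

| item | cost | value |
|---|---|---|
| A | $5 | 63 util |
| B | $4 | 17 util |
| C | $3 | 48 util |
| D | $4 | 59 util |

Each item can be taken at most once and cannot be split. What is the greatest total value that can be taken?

This is a 0/1 knapsack; check combinations near the capacity.
- A: cost 5, value 63
- D: cost 4, value 59
- C: cost 3, value 48
- B: cost 4, value 17
Best: 63 util.

63 util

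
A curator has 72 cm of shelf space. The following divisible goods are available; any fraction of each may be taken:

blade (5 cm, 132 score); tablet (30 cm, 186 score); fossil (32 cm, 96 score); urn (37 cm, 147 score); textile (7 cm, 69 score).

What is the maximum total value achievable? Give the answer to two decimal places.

506.19

Take in order of value per unit:
- blade (132/5 per unit): all 5 → value 132, running total 132.00
- textile (69/7 per unit): all 7 → value 69, running total 201.00
- tablet (186/30 per unit): all 30 → value 186, running total 387.00
- urn (147/37 per unit): 30 of 37 → value 30×147/37 = 119.1892, running total 506.19
Total 506.19.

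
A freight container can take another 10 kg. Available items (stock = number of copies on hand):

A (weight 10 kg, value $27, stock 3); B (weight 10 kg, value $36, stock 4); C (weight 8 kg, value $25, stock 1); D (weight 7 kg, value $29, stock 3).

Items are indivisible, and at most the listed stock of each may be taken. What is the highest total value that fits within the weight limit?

$36

Best selections within weight 10 and stock limits:
- 1×B: weight 10, value 36
- 1×D: weight 7, value 29
Best: $36.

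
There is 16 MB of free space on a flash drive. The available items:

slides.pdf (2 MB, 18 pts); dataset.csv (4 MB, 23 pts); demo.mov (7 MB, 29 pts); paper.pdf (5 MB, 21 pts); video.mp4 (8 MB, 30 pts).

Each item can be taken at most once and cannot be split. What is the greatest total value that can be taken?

73 pts

This is a 0/1 knapsack; check combinations near the capacity.
- dataset.csv+demo.mov+paper.pdf: size 4+7+5=16, value 23+29+21=73
- slides.pdf+dataset.csv+video.mp4: size 2+4+8=14, value 18+23+30=71
- slides.pdf+dataset.csv+demo.mov: size 2+4+7=13, value 18+23+29=70
- slides.pdf+paper.pdf+video.mp4: size 2+5+8=15, value 18+21+30=69
- slides.pdf+demo.mov+paper.pdf: size 2+7+5=14, value 18+29+21=68
Best: 73 pts.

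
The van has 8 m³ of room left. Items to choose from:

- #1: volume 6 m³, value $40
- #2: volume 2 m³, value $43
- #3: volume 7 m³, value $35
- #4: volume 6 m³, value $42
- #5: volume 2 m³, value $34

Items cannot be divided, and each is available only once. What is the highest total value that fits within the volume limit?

$85

Check high-value combinations within 8 m³:
- #2+#4: volume 2+6=8, value 43+42=85
- #1+#2: volume 6+2=8, value 40+43=83
- #2+#5: volume 2+2=4, value 43+34=77
- #4+#5: volume 6+2=8, value 42+34=76
Best: $85.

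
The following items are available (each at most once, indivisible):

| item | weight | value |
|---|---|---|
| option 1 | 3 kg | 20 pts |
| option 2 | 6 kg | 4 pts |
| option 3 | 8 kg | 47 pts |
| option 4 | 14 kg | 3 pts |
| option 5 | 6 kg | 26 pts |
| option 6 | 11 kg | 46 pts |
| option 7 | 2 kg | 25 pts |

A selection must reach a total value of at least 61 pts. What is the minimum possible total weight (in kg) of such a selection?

Subsets with value ≥ 61, sorted by total weight:
- option 3+option 7: weight 10, value 72
- option 1+option 5+option 7: weight 11, value 71
- option 1+option 3: weight 11, value 67
- option 1+option 3+option 7: weight 13, value 92
Minimum weight: 10 kg.

10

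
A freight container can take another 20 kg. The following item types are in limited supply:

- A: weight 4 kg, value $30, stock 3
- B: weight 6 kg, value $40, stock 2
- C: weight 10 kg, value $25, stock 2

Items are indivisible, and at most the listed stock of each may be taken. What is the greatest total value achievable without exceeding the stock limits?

Best selections within weight 20 and stock limits:
- 2×A + 2×B: weight 20, value 140
- 3×A + 1×B: weight 18, value 130
- 1×A + 2×B: weight 16, value 110
Best: $140.

$140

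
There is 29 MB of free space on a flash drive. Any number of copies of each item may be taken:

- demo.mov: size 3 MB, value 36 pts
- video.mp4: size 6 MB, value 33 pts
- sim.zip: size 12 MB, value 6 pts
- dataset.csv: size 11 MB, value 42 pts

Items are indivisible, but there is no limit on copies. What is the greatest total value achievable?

324 pts

Best value-per-unit is demo.mov at 36/3, and filling with it alone uses size 9×3=27. No mix of the others beats 9×36 = 324.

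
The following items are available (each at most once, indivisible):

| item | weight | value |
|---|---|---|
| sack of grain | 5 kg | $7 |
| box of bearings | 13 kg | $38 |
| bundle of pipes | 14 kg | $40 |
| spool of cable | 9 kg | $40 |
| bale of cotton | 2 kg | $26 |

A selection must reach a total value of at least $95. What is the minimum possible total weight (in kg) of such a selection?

Subsets with value ≥ 95, sorted by total weight:
- box of bearings+spool of cable+bale of cotton: weight 24, value 104
- bundle of pipes+spool of cable+bale of cotton: weight 25, value 106
- sack of grain+box of bearings+spool of cable+bale of cotton: weight 29, value 111
Minimum weight: 24 kg.

24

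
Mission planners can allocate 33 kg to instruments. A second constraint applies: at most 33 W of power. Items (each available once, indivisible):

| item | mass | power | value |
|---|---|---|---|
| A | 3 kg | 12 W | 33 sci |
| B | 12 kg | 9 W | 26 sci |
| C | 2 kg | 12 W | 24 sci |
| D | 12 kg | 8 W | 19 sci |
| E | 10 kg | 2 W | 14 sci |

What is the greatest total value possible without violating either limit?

83 sci

Feasible sets respecting both limits:
- A+B+C: mass 17, power 33, value 83
- A+B+D: mass 27, power 29, value 78
- A+C+D: mass 17, power 32, value 76
- A+B+E: mass 25, power 23, value 73
Best: 83 sci.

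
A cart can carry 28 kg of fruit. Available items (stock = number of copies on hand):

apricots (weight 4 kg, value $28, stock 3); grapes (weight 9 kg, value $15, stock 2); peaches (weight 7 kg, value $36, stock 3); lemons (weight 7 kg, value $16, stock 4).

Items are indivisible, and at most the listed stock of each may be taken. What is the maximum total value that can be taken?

Top feasible selections:
- 3×apricots + 2×peaches: weight 26, value 156
- 1×apricots + 3×peaches: weight 25, value 136
Best: $156.

$156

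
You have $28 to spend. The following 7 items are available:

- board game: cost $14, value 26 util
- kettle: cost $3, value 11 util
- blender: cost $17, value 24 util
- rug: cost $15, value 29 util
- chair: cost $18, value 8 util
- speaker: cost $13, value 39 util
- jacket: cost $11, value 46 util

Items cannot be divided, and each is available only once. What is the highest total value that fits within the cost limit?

This is a 0/1 knapsack; check combinations near the capacity.
- kettle+speaker+jacket: cost 3+13+11=27, value 11+39+46=96
- speaker+jacket: cost 13+11=24, value 39+46=85
- board game+kettle+jacket: cost 14+3+11=28, value 26+11+46=83
- rug+jacket: cost 15+11=26, value 29+46=75
Best: 96 util.

96 util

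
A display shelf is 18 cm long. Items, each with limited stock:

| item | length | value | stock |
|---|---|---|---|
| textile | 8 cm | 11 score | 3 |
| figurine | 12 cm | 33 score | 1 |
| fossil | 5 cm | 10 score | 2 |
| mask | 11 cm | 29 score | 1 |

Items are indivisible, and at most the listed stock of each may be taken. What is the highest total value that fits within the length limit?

Best selections within length 18 and stock limits:
- 1×figurine + 1×fossil: length 17, value 43
- 1×fossil + 1×mask: length 16, value 39
Best: 43 score.

43 score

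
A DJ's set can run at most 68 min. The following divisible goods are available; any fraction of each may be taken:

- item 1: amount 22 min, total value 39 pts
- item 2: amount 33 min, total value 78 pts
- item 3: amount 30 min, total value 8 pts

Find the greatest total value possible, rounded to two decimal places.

120.47

Take in order of value per unit:
- item 2 (78/33 per unit): all 33 → value 78, running total 78.00
- item 1 (39/22 per unit): all 22 → value 39, running total 117.00
- item 3 (8/30 per unit): 13 of 30 → value 13×8/30 = 3.4667, running total 120.47
Total 120.47.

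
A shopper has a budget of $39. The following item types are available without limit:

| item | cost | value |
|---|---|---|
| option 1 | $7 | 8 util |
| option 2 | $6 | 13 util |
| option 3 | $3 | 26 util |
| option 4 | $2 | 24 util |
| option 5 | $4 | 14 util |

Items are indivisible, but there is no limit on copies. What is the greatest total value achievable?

458 util

Best value-per-unit is option 4 at 24/2; filling with it alone gives 19×24 = 456.
Optimal mix: 1×option 3 + 18×option 4 → cost 39, value 458.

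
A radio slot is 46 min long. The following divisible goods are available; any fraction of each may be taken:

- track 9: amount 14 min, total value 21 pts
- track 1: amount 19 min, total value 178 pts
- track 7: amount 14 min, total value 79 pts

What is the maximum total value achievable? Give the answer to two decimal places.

276.50

Take in order of value per unit:
- track 1 (178/19 per unit): all 19 → value 178, running total 178.00
- track 7 (79/14 per unit): all 14 → value 79, running total 257.00
- track 9 (21/14 per unit): 13 of 14 → value 13×21/14 = 19.5000, running total 276.50
Total 276.50.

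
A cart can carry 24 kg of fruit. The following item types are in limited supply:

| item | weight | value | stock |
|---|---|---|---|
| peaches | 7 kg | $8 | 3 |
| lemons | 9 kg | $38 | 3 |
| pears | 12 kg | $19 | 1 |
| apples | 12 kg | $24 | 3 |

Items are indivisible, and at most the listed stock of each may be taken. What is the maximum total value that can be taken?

Best selections within weight 24 and stock limits:
- 2×lemons: weight 18, value 76
- 1×lemons + 1×apples: weight 21, value 62
- 1×lemons + 1×pears: weight 21, value 57
Best: $76.

$76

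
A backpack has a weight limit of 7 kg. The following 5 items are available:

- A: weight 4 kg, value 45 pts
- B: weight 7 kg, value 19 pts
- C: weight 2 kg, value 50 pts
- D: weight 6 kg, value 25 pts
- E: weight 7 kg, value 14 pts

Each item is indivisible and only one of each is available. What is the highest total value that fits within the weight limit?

95 pts

Check high-value combinations within 7 kg:
- A+C: weight 4+2=6, value 45+50=95
- C: weight 2, value 50
- A: weight 4, value 45
Best: 95 pts.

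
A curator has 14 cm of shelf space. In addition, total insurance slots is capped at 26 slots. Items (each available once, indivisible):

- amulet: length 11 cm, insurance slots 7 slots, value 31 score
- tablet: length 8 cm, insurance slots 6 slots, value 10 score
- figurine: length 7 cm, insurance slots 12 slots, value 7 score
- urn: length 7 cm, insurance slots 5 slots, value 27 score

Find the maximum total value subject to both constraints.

Feasible sets respecting both limits:
- figurine+urn: length 14, insurance slots 17, value 34
- amulet: length 11, insurance slots 7, value 31
- urn: length 7, insurance slots 5, value 27
Best: 34 score.

34 score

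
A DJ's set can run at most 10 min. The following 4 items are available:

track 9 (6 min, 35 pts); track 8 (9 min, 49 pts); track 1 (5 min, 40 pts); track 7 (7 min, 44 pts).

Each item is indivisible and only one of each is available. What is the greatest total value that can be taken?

Check high-value combinations within 10 min:
- track 8: duration 9, value 49
- track 7: duration 7, value 44
- track 1: duration 5, value 40
- track 9: duration 6, value 35
Best: 49 pts.

49 pts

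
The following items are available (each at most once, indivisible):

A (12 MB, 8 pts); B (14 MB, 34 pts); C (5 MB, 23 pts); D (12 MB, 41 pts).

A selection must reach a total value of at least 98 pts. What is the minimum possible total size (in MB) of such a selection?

Subsets with value ≥ 98, sorted by total size:
- B+C+D: size 31, value 98
- A+B+C+D: size 43, value 106
Minimum size: 31 MB.

31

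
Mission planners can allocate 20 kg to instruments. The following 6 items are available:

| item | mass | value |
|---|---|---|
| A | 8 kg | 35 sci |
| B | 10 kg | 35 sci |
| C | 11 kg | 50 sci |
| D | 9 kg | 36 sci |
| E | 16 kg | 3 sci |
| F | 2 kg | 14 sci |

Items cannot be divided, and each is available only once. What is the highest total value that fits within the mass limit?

Check high-value combinations within 20 kg:
- C+D: mass 11+9=20, value 50+36=86
- A+C: mass 8+11=19, value 35+50=85
- A+D+F: mass 8+9+2=19, value 35+36+14=85
- A+B+F: mass 8+10+2=20, value 35+35+14=84
- A+D: mass 8+9=17, value 35+36=71
Best: 86 sci.

86 sci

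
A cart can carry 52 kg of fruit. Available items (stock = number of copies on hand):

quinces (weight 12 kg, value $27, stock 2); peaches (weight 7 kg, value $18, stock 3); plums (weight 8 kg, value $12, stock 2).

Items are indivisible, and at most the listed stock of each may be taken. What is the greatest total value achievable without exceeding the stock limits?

$108

Best selections within weight 52 and stock limits:
- 2×quinces + 3×peaches: weight 45, value 108
- 1×quinces + 3×peaches + 2×plums: weight 49, value 105
Best: $108.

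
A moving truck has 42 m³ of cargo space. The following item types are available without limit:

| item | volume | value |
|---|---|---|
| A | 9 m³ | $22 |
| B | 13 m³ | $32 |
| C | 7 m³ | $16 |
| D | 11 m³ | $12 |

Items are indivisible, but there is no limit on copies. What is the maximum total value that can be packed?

Best value-per-unit is B at 32/13; filling with it alone gives 3×32 = 96.
Optimal mix: 1×A + 2×B + 1×C → volume 42, value 102.

$102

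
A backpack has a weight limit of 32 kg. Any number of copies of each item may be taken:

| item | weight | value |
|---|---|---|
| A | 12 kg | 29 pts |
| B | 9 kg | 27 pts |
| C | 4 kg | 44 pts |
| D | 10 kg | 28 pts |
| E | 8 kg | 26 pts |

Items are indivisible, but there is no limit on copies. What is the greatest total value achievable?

Best value-per-unit is C at 44/4, and filling with it alone uses weight 8×4=32. No mix of the others beats 8×44 = 352.

352 pts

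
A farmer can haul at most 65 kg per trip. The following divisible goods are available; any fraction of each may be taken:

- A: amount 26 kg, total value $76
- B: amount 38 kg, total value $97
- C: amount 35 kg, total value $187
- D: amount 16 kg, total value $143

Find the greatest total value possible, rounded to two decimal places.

370.92

Take in order of value per unit:
- D (143/16 per unit): all 16 → value 143, running total 143.00
- C (187/35 per unit): all 35 → value 187, running total 330.00
- A (76/26 per unit): 14 of 26 → value 14×76/26 = 40.9231, running total 370.92
Total 370.92.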